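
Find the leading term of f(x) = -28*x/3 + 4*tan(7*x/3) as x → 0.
1372*x**3/81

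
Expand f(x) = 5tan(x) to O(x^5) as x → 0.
5*x + 5*x**3/3 + O(x**5)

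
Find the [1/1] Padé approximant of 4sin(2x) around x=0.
8*x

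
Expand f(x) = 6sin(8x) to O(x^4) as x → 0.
48*x - 512*x**3 + O(x**4)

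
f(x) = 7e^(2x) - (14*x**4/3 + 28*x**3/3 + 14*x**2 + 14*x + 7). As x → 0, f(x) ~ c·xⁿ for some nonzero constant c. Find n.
5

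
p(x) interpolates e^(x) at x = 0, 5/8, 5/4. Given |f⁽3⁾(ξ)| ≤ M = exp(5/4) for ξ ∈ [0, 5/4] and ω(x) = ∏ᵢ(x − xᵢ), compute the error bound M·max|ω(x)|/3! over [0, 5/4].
125*sqrt(3)*exp(5/4)/13824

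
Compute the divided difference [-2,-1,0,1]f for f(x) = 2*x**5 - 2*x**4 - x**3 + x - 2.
13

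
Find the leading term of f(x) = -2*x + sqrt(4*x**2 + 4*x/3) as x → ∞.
1/3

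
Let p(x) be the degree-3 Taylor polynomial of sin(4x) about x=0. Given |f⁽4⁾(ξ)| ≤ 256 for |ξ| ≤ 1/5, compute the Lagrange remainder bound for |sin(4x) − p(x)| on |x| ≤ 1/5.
32/1875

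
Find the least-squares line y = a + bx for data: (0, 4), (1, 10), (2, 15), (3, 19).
a = 9/2, b = 5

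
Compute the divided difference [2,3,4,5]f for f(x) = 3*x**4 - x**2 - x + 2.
42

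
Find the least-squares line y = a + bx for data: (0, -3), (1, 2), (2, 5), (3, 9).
a = -13/5, b = 39/10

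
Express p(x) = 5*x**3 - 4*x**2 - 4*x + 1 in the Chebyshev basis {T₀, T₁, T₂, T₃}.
-T₀ + (-1/4)T₁ + (-2)T₂ + (5/4)T₃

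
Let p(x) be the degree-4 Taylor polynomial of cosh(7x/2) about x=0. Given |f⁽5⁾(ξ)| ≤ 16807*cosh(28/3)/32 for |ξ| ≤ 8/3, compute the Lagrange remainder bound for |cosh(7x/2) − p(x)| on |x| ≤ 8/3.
2151296*cosh(28/3)/3645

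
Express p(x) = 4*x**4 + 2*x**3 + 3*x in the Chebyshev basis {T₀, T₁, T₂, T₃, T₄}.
(3/2)T₀ + (9/2)T₁ + (2)T₂ + (1/2)T₃ + (1/2)T₄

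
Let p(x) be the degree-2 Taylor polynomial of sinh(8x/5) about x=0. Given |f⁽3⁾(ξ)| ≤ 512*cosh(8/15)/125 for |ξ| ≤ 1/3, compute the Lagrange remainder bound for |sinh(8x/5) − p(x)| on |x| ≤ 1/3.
256*cosh(8/15)/10125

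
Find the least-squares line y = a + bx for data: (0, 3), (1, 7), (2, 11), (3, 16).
a = 14/5, b = 43/10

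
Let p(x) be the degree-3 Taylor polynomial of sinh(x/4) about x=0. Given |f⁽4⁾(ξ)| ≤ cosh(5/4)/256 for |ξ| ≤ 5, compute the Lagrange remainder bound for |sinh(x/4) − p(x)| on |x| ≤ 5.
625*cosh(5/4)/6144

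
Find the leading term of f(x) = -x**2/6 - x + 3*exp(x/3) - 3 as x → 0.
x**3/54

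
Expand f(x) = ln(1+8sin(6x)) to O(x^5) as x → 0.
48*x - 1152*x**2 + 36576*x**3 - 1313280*x**4 + O(x**5)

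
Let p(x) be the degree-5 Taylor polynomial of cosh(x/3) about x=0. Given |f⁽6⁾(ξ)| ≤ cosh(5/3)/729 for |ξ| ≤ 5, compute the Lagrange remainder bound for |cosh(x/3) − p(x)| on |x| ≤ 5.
3125*cosh(5/3)/104976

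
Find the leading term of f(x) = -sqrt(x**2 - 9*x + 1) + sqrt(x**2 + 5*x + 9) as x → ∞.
7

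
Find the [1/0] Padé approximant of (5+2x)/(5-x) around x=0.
3*x/5 + 1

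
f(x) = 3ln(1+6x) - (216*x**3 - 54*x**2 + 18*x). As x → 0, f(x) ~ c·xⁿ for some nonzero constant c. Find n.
4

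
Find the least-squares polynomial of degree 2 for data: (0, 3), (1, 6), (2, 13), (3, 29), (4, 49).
22/7 + (-11/14)x + (43/14)x²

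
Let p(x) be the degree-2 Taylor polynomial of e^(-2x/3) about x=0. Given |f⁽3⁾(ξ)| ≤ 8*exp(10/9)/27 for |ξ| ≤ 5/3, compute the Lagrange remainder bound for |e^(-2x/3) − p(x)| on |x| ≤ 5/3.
500*exp(10/9)/2187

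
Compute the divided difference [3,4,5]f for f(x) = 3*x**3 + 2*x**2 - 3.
38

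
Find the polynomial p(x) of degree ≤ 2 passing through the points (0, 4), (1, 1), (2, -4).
-x**2 - 2*x + 4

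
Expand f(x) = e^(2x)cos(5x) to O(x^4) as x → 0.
1 + 2*x - 21*x**2/2 - 71*x**3/3 + O(x**4)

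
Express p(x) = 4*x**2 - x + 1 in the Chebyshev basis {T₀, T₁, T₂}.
(3)T₀ - T₁ + (2)T₂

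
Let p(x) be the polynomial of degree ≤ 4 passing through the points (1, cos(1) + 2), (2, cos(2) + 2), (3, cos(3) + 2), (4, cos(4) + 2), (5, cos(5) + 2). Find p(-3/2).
5005*cos(3)/64 + 2 + 1155*cos(5)/128 + 3003*cos(1)/128 - 1365*cos(4)/32 - 2145*cos(2)/32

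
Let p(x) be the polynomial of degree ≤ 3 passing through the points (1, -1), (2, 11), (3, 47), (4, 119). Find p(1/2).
-7/4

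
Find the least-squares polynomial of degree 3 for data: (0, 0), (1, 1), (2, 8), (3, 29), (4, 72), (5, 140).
10/63 + (-373/378)x + (73/252)x² + (119/108)x³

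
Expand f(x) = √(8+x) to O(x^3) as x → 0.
2*sqrt(2) + sqrt(2)*x/8 - sqrt(2)*x**2/256 + O(x**3)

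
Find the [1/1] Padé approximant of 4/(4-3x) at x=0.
1/(1 - 3*x/4)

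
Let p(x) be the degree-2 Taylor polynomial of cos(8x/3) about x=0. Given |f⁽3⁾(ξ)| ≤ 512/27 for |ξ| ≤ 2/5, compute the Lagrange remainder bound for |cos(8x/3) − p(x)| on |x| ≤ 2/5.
2048/10125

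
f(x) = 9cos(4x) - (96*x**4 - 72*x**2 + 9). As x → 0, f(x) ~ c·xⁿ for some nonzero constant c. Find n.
6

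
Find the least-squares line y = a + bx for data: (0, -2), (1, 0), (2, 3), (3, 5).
a = -21/10, b = 12/5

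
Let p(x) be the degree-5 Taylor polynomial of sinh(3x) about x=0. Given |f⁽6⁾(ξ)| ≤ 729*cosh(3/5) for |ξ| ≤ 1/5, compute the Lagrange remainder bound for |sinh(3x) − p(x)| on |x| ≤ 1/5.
81*cosh(3/5)/1250000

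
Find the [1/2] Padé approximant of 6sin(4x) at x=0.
24*x/(8*x**2/3 + 1)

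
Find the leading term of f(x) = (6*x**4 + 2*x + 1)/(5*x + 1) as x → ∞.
6*x**3/5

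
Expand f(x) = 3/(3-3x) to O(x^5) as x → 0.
1 + x + x**2 + x**3 + x**4 + O(x**5)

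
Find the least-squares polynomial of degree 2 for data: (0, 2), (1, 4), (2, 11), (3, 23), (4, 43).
79/35 + (-113/70)x + (41/14)x²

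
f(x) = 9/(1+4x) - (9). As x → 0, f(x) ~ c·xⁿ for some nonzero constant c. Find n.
1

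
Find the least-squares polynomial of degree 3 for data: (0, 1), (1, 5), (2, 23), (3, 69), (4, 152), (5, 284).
139/126 + (-295/756)x + (515/252)x² + (101/54)x³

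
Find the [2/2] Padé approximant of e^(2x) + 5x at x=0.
(-17*x**2/24 + 53*x/8 + 1)/(-x**2/12 - 3*x/8 + 1)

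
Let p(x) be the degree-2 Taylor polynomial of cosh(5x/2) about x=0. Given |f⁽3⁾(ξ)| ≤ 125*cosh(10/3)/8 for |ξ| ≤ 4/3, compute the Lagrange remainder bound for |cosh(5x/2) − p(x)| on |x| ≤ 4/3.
500*cosh(10/3)/81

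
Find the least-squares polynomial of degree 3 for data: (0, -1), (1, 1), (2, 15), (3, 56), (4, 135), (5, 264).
-55/63 + (-419/378)x + (125/252)x² + (223/108)x³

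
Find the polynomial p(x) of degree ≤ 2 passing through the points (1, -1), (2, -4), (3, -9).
-x**2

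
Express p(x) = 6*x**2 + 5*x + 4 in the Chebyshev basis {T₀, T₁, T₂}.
(7)T₀ + (5)T₁ + (3)T₂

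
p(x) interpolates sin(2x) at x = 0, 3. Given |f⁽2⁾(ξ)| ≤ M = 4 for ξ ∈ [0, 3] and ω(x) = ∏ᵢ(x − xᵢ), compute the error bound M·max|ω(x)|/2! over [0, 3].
9/2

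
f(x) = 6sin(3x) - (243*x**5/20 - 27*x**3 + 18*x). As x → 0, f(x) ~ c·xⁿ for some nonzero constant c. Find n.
7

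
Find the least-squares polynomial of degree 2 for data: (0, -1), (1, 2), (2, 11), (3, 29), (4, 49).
-44/35 + (29/70)x + (43/14)x²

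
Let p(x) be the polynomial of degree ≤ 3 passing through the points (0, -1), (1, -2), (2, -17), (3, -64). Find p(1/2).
-7/8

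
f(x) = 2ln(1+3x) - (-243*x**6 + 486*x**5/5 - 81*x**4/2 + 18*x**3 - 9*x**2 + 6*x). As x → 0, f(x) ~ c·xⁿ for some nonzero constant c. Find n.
7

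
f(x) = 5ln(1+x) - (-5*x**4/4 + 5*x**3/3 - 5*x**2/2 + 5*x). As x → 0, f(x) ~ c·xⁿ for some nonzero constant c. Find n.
5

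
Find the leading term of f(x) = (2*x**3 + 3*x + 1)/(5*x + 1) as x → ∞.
2*x**2/5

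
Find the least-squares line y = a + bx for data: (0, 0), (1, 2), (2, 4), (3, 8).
a = -2/5, b = 13/5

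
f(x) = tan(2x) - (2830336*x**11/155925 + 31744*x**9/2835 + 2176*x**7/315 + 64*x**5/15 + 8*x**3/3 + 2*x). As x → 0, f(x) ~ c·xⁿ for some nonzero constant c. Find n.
13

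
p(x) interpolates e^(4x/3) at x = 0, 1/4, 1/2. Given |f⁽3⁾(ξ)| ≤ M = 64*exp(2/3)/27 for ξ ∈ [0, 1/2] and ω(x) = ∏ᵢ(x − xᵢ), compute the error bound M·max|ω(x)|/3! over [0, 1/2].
sqrt(3)*exp(2/3)/729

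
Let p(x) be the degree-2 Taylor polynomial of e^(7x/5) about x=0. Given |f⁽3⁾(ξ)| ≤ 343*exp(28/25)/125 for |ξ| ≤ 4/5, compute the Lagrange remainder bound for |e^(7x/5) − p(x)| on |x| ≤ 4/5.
10976*exp(28/25)/46875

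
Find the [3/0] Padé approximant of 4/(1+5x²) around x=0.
4 - 20*x**2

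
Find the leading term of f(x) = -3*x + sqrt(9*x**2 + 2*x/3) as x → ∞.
1/9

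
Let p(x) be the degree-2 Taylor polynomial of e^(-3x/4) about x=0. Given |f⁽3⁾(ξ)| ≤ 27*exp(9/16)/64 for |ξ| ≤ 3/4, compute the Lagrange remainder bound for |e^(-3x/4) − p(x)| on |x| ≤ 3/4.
243*exp(9/16)/8192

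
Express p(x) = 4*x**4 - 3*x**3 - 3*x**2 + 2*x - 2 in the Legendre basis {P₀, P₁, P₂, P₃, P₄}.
(-11/5)P₀ + (1/5)P₁ + (2/7)P₂ + (-6/5)P₃ + (32/35)P₄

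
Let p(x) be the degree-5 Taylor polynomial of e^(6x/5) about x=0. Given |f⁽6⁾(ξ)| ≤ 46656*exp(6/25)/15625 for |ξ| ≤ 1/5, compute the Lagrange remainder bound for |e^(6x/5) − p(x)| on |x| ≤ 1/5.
324*exp(6/25)/1220703125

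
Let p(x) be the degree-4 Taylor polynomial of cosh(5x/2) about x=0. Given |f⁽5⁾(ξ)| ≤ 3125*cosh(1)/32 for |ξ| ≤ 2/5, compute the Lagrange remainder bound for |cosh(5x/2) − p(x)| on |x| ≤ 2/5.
cosh(1)/120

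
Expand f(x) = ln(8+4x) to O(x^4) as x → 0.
log(8) + x/2 - x**2/8 + x**3/24 + O(x**4)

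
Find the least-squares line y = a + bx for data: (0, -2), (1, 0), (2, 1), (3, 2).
a = -17/10, b = 13/10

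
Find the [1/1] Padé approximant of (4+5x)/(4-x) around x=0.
(5*x/4 + 1)/(1 - x/4)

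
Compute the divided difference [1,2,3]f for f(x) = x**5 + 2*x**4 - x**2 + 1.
139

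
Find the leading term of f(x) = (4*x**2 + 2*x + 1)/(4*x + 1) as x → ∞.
x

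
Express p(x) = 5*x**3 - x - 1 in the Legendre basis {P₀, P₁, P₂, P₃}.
-P₀ + (2)P₁ + (2)P₃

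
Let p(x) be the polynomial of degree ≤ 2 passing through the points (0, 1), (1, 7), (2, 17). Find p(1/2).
7/2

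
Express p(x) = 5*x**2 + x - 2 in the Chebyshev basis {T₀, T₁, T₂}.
(1/2)T₀ + T₁ + (5/2)T₂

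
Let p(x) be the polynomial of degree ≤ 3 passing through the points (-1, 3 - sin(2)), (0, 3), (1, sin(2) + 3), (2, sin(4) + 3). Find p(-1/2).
-5*sin(2)/8 + sin(4)/16 + 3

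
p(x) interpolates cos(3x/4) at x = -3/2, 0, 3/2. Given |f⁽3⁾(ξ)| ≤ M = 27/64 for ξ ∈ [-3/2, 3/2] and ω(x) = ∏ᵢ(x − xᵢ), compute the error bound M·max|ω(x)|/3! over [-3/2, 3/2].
27*sqrt(3)/512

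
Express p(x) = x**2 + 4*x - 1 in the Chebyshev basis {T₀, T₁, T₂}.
(-1/2)T₀ + (4)T₁ + (1/2)T₂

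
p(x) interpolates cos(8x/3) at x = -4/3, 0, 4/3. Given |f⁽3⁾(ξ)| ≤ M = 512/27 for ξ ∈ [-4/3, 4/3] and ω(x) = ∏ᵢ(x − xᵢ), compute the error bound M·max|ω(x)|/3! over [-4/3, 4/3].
32768*sqrt(3)/19683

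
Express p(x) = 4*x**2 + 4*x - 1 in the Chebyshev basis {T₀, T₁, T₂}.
T₀ + (4)T₁ + (2)T₂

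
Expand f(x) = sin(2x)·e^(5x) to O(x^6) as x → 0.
2*x + 10*x**2 + 71*x**3/3 + 35*x**4 + 2141*x**5/60 + O(x**6)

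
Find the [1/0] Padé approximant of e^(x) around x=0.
x + 1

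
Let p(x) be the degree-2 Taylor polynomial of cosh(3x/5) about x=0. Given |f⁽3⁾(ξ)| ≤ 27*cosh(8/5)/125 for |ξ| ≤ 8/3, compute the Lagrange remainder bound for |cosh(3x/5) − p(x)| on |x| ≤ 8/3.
256*cosh(8/5)/375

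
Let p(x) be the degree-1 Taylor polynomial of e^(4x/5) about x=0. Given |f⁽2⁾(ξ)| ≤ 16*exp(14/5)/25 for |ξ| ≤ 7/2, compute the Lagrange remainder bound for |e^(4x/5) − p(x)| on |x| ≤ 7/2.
98*exp(14/5)/25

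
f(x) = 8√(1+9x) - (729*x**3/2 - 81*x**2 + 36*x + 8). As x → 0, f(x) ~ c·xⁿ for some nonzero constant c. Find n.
4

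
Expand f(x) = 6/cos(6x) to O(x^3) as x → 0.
6 + 108*x**2 + O(x**3)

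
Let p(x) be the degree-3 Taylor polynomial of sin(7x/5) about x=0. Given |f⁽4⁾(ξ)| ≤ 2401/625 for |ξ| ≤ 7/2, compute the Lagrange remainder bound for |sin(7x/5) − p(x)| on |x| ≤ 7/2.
5764801/240000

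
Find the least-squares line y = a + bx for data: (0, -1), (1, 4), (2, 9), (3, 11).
a = -2/5, b = 41/10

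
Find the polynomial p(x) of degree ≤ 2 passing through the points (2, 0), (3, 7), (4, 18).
2*x**2 - 3*x - 2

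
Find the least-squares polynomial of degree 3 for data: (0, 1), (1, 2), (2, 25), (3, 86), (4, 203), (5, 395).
8/9 + (-589/189)x + (407/252)x² + (319/108)x³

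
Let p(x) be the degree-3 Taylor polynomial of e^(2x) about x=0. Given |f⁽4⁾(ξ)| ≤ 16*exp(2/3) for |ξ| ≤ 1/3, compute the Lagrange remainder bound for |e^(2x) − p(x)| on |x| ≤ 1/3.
2*exp(2/3)/243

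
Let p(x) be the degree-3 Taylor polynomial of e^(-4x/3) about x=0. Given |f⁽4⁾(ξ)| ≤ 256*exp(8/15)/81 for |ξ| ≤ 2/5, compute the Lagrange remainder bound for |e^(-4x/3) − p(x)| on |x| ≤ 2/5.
512*exp(8/15)/151875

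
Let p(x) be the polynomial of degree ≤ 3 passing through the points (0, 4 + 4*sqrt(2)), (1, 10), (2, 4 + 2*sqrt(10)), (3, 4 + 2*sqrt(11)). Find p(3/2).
-sqrt(11)/8 - sqrt(2)/4 + 9*sqrt(10)/8 + 59/8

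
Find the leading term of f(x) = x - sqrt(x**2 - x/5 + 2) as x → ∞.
1/10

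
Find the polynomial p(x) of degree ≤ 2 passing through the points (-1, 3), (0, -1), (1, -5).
-4*x - 1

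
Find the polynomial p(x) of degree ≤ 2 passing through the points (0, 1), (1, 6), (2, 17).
3*x**2 + 2*x + 1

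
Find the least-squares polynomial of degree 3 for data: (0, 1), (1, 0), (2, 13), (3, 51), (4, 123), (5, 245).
6/7 + (-68/21)x + (23/28)x² + (23/12)x³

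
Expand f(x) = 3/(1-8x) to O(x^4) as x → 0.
3 + 24*x + 192*x**2 + 1536*x**3 + O(x**4)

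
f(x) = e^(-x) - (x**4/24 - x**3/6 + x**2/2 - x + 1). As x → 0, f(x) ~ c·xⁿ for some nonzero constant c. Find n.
5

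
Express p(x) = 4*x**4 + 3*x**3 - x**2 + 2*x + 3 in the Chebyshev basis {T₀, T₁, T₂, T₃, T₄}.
(4)T₀ + (17/4)T₁ + (3/2)T₂ + (3/4)T₃ + (1/2)T₄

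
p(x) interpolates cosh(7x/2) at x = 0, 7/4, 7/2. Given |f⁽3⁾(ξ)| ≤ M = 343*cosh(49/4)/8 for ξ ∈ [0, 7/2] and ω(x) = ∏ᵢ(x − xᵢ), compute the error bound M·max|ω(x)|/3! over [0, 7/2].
117649*sqrt(3)*cosh(49/4)/13824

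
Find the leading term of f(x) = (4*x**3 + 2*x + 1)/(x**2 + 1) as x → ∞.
4*x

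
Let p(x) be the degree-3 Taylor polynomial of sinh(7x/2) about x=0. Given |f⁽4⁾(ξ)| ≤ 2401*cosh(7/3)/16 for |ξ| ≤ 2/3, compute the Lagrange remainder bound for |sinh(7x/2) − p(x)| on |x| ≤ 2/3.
2401*cosh(7/3)/1944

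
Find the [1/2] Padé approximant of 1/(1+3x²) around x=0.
1/(3*x**2 + 1)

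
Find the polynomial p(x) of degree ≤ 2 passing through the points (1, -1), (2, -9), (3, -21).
-2*x**2 - 2*x + 3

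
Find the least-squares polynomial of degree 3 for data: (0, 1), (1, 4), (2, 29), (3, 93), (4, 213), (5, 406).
1 + (-7/3)x + (5/2)x² + (17/6)x³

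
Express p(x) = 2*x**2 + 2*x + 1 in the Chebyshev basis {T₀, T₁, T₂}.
(2)T₀ + (2)T₁ + T₂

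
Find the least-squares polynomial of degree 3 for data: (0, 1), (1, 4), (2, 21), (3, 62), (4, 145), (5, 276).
67/63 + (46/189)x + (37/63)x² + (56/27)x³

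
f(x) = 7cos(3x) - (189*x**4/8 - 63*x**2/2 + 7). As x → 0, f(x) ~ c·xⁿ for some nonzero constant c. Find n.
6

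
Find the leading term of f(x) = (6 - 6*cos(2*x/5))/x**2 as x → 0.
12/25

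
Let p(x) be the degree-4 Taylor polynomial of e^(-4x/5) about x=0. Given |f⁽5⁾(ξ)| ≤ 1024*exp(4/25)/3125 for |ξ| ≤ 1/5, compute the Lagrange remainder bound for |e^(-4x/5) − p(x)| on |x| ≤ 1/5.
128*exp(4/25)/146484375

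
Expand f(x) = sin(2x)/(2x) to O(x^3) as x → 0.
1 - 2*x**2/3 + O(x**3)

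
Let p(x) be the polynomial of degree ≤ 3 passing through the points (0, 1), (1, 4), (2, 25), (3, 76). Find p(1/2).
1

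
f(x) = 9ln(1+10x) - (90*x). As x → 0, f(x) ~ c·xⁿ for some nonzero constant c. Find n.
2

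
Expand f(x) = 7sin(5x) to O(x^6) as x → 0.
35*x - 875*x**3/6 + 4375*x**5/24 + O(x**6)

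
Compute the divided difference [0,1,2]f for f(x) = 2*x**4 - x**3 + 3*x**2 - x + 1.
14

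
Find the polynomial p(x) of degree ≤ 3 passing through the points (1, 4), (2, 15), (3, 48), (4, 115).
2*x**3 - x**2 + 3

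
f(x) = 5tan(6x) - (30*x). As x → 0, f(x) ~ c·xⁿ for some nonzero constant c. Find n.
3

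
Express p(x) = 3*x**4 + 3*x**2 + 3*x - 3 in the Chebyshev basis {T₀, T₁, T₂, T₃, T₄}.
(-3/8)T₀ + (3)T₁ + (3)T₂ + (3/8)T₄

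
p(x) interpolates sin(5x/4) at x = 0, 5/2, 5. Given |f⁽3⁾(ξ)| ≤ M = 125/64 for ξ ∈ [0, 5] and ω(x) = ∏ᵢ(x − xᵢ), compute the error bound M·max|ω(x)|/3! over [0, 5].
15625*sqrt(3)/13824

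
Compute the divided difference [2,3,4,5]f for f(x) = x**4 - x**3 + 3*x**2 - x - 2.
13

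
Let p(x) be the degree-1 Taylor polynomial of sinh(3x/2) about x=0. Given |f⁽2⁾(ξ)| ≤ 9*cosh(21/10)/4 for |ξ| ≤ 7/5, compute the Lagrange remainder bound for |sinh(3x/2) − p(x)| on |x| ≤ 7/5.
441*cosh(21/10)/200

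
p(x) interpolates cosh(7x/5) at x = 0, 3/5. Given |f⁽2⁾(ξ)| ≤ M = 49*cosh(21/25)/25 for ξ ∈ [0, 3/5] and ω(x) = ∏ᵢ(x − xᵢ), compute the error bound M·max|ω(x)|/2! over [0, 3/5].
441*cosh(21/25)/5000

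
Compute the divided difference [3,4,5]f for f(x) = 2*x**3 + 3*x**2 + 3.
27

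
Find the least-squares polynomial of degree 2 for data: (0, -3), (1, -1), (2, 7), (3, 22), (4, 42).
-107/35 + (-69/70)x + (43/14)x²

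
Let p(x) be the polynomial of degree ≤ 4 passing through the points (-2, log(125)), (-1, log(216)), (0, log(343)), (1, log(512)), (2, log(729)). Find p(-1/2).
log(147*1701**(7/64)*5**(113/128)/5)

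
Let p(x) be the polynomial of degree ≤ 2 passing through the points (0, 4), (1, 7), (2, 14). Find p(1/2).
5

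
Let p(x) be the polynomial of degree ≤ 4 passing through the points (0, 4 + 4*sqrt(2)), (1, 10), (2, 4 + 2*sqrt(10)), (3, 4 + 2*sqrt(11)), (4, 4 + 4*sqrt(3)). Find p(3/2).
-5*sqrt(11)/16 - 5*sqrt(2)/32 + 3*sqrt(3)/32 + 45*sqrt(10)/32 + 109/16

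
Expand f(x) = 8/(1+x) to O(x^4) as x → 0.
8 - 8*x + 8*x**2 - 8*x**3 + O(x**4)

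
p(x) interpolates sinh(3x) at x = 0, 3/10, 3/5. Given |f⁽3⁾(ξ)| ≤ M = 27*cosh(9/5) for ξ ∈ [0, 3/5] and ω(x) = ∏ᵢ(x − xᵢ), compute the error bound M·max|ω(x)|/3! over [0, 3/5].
27*sqrt(3)*cosh(9/5)/1000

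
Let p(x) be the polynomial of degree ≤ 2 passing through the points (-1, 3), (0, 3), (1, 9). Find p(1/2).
21/4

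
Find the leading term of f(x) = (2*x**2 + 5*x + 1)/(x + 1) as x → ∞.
2*x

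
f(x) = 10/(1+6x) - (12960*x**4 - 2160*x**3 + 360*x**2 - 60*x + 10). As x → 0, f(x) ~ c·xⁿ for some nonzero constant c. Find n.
5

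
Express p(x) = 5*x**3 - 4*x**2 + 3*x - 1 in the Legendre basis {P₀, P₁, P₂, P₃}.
(-7/3)P₀ + (6)P₁ + (-8/3)P₂ + (2)P₃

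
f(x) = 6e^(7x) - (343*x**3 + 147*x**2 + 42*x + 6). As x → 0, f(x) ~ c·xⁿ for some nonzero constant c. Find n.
4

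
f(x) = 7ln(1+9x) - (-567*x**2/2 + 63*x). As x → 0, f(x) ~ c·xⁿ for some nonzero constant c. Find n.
3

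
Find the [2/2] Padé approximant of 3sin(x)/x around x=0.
(3 - 7*x**2/20)/(x**2/20 + 1)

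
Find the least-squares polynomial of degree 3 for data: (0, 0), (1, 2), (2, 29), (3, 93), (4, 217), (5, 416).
-23/126 + (-1843/756)x + (149/63)x² + (319/108)x³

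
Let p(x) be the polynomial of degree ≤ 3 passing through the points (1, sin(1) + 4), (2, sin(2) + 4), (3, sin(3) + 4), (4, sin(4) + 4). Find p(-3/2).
-495*sin(2)/16 + 385*sin(3)/16 + 4 - 105*sin(4)/16 + 231*sin(1)/16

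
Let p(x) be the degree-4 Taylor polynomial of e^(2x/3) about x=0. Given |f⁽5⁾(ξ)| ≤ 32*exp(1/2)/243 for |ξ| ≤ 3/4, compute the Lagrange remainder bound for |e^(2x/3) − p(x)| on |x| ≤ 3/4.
exp(1/2)/3840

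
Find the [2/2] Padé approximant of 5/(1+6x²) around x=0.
5/(6*x**2 + 1)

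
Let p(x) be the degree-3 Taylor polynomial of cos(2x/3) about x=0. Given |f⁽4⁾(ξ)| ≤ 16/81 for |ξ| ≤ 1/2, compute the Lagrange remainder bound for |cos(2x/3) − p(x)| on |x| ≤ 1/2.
1/1944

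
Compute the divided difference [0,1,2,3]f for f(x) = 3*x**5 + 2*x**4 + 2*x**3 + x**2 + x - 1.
89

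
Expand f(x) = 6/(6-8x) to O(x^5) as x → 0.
1 + 4*x/3 + 16*x**2/9 + 64*x**3/27 + 256*x**4/81 + O(x**5)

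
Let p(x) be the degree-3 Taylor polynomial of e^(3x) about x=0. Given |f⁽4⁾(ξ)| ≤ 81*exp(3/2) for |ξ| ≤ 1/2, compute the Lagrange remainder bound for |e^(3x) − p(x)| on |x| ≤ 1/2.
27*exp(3/2)/128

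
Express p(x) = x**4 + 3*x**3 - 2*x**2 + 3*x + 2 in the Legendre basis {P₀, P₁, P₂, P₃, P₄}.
(23/15)P₀ + (24/5)P₁ + (-16/21)P₂ + (6/5)P₃ + (8/35)P₄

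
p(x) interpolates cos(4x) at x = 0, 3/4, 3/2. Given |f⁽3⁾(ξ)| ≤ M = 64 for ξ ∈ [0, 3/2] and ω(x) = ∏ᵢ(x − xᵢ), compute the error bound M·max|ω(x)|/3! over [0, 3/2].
sqrt(3)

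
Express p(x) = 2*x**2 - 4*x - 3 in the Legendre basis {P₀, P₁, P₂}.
(-7/3)P₀ + (-4)P₁ + (4/3)P₂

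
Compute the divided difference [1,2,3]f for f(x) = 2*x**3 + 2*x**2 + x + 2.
14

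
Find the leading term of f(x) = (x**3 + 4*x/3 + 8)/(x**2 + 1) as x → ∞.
x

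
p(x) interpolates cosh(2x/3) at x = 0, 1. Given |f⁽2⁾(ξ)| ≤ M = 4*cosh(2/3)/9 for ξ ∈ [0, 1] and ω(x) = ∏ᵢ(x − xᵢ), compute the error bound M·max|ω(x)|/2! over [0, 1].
cosh(2/3)/18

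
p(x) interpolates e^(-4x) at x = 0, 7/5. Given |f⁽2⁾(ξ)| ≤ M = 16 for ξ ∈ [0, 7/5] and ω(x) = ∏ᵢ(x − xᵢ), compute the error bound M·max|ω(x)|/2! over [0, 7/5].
98/25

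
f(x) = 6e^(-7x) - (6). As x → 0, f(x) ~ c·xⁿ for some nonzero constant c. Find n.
1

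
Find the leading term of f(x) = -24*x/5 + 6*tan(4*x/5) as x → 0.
128*x**3/125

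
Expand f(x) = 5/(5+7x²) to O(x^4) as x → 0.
1 - 7*x**2/5 + O(x**4)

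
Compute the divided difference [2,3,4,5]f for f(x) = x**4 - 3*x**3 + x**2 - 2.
11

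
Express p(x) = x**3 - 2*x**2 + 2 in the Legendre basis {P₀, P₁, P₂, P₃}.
(4/3)P₀ + (3/5)P₁ + (-4/3)P₂ + (2/5)P₃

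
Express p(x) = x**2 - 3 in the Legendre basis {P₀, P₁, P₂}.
(-8/3)P₀ + (2/3)P₂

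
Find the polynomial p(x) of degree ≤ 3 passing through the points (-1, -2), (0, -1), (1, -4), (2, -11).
-2*x**2 - x - 1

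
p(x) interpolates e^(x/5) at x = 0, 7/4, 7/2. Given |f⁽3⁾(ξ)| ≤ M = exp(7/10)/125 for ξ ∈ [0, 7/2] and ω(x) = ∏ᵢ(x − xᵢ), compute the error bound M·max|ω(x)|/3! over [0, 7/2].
343*sqrt(3)*exp(7/10)/216000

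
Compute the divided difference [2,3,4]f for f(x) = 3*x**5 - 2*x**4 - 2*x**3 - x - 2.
727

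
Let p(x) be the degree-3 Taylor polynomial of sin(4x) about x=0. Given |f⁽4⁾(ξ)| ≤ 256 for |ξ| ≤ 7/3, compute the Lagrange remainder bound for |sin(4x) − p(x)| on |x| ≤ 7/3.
76832/243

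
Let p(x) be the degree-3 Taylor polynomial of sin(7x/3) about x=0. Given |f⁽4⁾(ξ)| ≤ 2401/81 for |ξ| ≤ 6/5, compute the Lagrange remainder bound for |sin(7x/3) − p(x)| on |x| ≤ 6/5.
4802/1875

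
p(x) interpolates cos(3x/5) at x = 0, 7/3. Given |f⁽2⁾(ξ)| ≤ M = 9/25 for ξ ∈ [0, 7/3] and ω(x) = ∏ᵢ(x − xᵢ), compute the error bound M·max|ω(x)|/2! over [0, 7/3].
49/200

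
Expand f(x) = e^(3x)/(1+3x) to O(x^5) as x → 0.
1 + 9*x**2/2 - 9*x**3 + 243*x**4/8 + O(x**5)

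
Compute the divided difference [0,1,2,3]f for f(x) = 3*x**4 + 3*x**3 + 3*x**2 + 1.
21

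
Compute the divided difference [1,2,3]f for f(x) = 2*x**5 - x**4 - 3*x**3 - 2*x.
137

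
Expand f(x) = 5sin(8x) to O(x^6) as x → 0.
40*x - 1280*x**3/3 + 4096*x**5/3 + O(x**6)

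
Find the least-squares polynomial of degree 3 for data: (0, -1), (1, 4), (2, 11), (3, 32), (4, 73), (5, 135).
-38/63 + (508/189)x + (-83/252)x² + (113/108)x³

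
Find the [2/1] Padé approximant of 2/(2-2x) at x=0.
1/(1 - x)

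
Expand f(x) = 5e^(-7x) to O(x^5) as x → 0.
5 - 35*x + 245*x**2/2 - 1715*x**3/6 + 12005*x**4/24 + O(x**5)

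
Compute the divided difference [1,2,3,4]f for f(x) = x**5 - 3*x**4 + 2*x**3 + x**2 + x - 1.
37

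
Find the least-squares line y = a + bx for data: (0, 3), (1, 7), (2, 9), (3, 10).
a = 19/5, b = 23/10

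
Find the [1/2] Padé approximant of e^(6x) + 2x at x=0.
(130*x/23 + 1)/(18*x**2/23 - 54*x/23 + 1)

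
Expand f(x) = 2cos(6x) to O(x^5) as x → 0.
2 - 36*x**2 + 108*x**4 + O(x**5)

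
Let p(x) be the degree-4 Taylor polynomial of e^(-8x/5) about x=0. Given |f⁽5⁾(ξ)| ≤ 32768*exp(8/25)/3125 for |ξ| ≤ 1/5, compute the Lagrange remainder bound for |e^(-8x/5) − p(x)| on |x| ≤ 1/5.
4096*exp(8/25)/146484375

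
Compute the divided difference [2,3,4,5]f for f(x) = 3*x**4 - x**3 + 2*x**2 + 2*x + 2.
41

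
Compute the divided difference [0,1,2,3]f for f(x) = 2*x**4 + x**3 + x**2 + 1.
13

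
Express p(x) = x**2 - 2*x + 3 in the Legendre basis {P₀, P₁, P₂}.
(10/3)P₀ + (-2)P₁ + (2/3)P₂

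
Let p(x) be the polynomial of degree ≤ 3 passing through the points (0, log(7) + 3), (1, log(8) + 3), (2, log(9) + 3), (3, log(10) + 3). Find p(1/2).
log(4*2**(7/8)*3**(3/8)*5**(1/16)*7**(5/16)/3) + 3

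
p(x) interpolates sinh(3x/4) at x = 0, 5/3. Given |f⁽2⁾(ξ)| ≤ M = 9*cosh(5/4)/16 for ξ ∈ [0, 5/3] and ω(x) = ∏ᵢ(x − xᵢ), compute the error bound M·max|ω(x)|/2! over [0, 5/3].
25*cosh(5/4)/128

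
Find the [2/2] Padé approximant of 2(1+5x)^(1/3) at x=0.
(350*x**2/27 + 35*x/3 + 2)/(125*x**2/54 + 25*x/6 + 1)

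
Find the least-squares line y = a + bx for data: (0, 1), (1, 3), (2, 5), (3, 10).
a = 2/5, b = 29/10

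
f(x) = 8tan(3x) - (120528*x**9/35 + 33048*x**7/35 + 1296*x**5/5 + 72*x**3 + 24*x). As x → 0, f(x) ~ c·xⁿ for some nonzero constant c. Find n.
11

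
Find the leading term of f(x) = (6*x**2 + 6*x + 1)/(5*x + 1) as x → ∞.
6*x/5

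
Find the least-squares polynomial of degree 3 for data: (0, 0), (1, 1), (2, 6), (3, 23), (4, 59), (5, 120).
1/14 + (61/84)x + (-33/28)x² + (7/6)x³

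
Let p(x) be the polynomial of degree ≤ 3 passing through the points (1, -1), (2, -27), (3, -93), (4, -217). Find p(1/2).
21/8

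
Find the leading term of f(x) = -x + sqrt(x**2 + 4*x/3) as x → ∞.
2/3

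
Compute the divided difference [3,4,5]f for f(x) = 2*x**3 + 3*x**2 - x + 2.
27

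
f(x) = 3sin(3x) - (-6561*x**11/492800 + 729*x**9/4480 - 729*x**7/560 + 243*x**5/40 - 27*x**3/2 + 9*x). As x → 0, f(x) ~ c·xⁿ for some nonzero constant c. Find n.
13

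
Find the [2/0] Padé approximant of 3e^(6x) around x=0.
54*x**2 + 18*x + 3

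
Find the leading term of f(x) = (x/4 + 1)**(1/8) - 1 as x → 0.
x/32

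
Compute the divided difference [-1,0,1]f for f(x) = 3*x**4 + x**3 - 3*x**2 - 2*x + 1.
0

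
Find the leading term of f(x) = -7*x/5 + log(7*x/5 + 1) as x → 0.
-49*x**2/50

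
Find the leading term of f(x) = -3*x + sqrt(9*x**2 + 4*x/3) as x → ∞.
2/9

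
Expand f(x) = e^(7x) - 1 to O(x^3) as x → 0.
7*x + 49*x**2/2 + O(x**3)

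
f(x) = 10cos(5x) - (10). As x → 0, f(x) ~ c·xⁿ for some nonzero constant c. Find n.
2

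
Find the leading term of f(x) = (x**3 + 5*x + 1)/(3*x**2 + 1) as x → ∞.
x/3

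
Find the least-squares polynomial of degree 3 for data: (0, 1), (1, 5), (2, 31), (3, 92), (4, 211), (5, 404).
52/63 + (211/189)x + (169/252)x² + (329/108)x³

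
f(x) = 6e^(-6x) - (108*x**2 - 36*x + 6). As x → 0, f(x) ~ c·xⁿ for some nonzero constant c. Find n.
3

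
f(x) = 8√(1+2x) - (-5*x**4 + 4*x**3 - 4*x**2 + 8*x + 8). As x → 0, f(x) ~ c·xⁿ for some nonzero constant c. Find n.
5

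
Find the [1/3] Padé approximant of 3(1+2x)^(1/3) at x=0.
(5*x + 3)/(8*x**3/81 - 2*x**2/9 + x + 1)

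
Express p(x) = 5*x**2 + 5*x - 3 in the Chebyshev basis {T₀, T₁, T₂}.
(-1/2)T₀ + (5)T₁ + (5/2)T₂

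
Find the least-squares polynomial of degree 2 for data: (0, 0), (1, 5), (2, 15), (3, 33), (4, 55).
(9/5)x + (3)x²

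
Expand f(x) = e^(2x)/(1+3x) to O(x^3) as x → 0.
1 - x + 5*x**2 + O(x**3)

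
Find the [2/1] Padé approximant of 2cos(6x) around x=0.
2 - 36*x**2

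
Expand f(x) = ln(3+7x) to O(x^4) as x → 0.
log(3) + 7*x/3 - 49*x**2/18 + 343*x**3/81 + O(x**4)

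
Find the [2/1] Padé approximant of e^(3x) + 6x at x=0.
(-9*x**2/2 + 8*x + 1)/(1 - x)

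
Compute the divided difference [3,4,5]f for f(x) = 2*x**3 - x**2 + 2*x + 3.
23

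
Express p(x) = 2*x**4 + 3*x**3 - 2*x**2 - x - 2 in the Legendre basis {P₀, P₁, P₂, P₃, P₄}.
(-34/15)P₀ + (4/5)P₁ + (-4/21)P₂ + (6/5)P₃ + (16/35)P₄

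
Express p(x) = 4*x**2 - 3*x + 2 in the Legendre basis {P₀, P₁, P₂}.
(10/3)P₀ + (-3)P₁ + (8/3)P₂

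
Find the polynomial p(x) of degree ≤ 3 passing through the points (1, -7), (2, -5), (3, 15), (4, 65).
2*x**3 - 3*x**2 - 3*x - 3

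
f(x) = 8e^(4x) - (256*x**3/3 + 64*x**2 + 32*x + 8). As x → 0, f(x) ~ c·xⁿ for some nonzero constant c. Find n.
4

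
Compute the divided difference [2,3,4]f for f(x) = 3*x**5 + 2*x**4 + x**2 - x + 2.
966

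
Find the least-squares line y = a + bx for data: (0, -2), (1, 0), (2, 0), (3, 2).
a = -9/5, b = 6/5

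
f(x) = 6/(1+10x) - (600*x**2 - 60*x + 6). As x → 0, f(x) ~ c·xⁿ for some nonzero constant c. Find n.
3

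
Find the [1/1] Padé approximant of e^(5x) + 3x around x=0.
(103*x/16 + 1)/(1 - 25*x/16)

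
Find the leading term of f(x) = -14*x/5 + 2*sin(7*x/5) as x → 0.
-343*x**3/375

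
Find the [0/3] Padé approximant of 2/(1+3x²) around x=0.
2/(3*x**2 + 1)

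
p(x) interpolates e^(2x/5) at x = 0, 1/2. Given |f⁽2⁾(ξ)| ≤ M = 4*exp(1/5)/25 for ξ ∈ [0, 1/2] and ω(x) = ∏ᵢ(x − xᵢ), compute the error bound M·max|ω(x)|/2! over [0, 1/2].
exp(1/5)/200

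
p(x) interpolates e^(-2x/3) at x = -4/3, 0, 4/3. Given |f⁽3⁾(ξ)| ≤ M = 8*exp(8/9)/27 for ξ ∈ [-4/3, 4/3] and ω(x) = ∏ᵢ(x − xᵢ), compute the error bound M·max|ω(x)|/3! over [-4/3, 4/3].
512*sqrt(3)*exp(8/9)/19683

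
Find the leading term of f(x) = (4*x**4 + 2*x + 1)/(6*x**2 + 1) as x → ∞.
2*x**2/3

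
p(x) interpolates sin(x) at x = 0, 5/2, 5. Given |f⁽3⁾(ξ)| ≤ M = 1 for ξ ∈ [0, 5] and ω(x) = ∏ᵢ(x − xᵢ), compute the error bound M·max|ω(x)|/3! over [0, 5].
125*sqrt(3)/216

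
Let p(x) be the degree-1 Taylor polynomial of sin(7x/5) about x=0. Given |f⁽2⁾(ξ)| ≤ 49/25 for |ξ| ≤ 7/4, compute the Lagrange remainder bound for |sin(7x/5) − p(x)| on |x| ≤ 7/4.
2401/800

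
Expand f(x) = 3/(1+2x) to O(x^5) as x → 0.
3 - 6*x + 12*x**2 - 24*x**3 + 48*x**4 + O(x**5)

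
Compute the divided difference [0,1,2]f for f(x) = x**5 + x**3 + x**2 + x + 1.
19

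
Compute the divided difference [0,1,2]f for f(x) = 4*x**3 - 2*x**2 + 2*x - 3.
10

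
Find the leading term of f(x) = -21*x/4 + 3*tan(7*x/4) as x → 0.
343*x**3/64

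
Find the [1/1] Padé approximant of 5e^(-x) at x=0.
(5 - 5*x/2)/(x/2 + 1)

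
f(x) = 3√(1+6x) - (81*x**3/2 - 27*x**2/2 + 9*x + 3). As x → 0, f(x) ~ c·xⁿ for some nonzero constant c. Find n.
4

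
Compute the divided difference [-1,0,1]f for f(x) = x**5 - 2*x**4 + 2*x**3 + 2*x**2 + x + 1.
0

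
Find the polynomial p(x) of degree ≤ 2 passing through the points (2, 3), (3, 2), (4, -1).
-x**2 + 4*x - 1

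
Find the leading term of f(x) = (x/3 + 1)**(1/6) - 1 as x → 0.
x/18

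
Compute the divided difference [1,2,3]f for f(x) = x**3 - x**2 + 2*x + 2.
5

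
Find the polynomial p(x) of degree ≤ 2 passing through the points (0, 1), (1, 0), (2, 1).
x**2 - 2*x + 1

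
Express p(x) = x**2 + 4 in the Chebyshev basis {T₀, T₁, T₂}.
(9/2)T₀ + (1/2)T₂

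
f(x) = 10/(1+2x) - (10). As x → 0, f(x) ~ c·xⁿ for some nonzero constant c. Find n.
1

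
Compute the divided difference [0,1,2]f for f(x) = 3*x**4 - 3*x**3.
12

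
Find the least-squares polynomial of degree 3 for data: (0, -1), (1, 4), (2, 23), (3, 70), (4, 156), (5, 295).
-41/42 + (461/252)x + (11/12)x² + (19/9)x³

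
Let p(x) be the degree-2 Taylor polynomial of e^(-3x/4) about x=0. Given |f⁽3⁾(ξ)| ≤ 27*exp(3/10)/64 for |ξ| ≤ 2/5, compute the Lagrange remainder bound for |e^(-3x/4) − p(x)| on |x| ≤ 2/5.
9*exp(3/10)/2000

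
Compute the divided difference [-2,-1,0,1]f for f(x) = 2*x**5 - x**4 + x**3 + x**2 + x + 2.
13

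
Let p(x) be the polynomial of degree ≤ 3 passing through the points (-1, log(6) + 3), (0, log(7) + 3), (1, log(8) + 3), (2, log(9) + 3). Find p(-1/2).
log(2**(3/8)*3**(7/16)*7**(15/16)/2) + 3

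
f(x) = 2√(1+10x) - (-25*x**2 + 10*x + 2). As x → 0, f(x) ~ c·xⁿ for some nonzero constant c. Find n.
3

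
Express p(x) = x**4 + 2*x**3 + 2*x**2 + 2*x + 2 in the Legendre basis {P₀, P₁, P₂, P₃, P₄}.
(43/15)P₀ + (16/5)P₁ + (40/21)P₂ + (4/5)P₃ + (8/35)P₄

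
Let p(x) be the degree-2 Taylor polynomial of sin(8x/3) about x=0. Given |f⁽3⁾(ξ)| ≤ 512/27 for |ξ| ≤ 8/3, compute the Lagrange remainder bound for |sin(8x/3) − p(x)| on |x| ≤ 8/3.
131072/2187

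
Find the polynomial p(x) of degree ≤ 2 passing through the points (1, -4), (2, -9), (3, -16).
-x**2 - 2*x - 1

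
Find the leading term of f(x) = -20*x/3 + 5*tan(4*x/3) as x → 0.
320*x**3/81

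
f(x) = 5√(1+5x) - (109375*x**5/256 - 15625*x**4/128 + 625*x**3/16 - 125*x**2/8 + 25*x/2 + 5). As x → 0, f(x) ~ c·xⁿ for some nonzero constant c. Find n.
6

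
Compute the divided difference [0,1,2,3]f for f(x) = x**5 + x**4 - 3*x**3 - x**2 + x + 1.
28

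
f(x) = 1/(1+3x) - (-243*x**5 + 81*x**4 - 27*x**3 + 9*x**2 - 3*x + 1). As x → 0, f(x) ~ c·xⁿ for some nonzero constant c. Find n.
6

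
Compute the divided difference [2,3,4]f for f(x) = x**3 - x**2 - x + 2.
8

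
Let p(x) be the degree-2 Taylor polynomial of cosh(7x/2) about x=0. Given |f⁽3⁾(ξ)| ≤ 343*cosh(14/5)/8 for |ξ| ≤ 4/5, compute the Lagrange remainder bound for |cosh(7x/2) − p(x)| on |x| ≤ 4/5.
1372*cosh(14/5)/375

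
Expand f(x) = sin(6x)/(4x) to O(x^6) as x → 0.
3/2 - 9*x**2 + 81*x**4/5 + O(x**6)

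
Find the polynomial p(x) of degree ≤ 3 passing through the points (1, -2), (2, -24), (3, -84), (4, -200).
-3*x**3 - x**2 + 2*x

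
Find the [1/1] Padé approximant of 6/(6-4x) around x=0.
1/(1 - 2*x/3)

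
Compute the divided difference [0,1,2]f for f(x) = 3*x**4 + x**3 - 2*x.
24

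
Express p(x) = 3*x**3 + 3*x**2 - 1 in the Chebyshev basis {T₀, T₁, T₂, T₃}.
(1/2)T₀ + (9/4)T₁ + (3/2)T₂ + (3/4)T₃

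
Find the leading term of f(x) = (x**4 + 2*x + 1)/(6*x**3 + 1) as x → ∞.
x/6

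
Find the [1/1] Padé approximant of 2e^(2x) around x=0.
(2*x + 2)/(1 - x)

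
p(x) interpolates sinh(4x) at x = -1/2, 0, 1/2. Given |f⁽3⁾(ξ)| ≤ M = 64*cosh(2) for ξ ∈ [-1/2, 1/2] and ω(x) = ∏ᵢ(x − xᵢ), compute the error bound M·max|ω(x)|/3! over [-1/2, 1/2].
8*sqrt(3)*cosh(2)/27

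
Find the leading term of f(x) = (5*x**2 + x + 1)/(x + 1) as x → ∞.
5*x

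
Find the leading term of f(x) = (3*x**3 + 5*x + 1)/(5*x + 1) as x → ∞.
3*x**2/5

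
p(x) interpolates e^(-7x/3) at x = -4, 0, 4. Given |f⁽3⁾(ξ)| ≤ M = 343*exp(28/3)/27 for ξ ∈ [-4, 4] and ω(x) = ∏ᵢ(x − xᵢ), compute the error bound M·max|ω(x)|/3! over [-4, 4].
21952*sqrt(3)*exp(28/3)/729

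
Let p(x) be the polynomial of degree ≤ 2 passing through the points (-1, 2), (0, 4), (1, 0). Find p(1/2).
11/4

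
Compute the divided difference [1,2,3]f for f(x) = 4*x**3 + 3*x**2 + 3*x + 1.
27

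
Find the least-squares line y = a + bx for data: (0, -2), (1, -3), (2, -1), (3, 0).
a = -27/10, b = 4/5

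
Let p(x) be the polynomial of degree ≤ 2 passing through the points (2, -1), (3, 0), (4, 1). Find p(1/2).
-5/2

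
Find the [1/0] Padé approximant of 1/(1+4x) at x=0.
1 - 4*x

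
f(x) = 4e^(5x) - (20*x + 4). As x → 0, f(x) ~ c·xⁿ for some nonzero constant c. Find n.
2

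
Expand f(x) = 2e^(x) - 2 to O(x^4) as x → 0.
2*x + x**2 + x**3/3 + O(x**4)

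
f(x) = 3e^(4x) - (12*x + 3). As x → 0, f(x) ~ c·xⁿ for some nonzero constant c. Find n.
2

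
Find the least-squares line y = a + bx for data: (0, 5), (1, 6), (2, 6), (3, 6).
a = 53/10, b = 3/10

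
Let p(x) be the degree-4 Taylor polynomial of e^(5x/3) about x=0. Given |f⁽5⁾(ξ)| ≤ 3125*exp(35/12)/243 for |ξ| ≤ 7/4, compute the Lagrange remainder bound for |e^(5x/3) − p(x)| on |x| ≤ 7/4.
10504375*exp(35/12)/5971968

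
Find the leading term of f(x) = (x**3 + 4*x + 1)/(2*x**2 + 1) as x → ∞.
x/2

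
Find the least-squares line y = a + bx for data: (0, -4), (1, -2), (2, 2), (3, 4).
a = -21/5, b = 14/5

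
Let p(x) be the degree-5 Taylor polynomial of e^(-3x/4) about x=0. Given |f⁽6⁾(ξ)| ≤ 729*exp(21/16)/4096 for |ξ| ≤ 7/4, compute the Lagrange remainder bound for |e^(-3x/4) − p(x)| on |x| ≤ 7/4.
9529569*exp(21/16)/1342177280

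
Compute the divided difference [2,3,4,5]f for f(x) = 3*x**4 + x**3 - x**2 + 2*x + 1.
43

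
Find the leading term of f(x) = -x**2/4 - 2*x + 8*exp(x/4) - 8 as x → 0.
x**3/48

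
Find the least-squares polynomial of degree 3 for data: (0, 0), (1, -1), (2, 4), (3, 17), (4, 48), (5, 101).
-8/63 + (-83/189)x + (-121/126)x² + (55/54)x³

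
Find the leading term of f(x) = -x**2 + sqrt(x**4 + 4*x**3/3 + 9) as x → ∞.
2*x/3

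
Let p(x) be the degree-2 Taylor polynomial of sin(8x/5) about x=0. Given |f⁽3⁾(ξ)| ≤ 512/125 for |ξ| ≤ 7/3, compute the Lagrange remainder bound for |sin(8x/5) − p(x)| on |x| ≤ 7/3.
87808/10125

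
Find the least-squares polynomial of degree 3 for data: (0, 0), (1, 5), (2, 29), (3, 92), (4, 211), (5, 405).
1/18 + (755/756)x + (85/126)x² + (331/108)x³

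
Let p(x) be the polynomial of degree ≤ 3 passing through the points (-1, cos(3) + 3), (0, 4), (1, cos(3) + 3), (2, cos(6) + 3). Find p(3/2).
cos(3) + 5*cos(6)/16 + 43/16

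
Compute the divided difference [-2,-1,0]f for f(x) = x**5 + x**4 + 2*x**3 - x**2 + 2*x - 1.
-15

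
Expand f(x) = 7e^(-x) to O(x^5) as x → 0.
7 - 7*x + 7*x**2/2 - 7*x**3/6 + 7*x**4/24 + O(x**5)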